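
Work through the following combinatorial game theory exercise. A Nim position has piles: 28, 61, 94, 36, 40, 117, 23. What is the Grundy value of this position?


We need the XOR (exclusive or) of all pile sizes.
After XOR-ing pile 1 (size 28): 0 XOR 28 = 28
After XOR-ing pile 2 (size 61): 28 XOR 61 = 33
After XOR-ing pile 3 (size 94): 33 XOR 94 = 127
After XOR-ing pile 4 (size 36): 127 XOR 36 = 91
After XOR-ing pile 5 (size 40): 91 XOR 40 = 115
After XOR-ing pile 6 (size 117): 115 XOR 117 = 6
After XOR-ing pile 7 (size 23): 6 XOR 23 = 17
The Nim-value of this position is 17.

17


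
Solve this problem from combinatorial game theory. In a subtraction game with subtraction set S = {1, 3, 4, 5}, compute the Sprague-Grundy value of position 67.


The subtraction set is S = {1, 3, 4, 5}.
G(k) = mex{ G(k - s) : s in S, s <= k }. We compute iteratively: G(0) = 0.
G(1) = mex({0}) = 1
G(2) = mex({1}) = 0
G(3) = mex({0}) = 1
G(4) = mex({0, 1}) = 2
G(5) = mex({0, 1, 2}) = 3
G(6) = mex({0, 1, 3}) = 2
G(7) = mex({0, 1, 2}) = 3
G(8) = mex({1, 2, 3}) = 0
G(9) = mex({0, 2, 3}) = 1
G(10) = mex({1, 2, 3}) = 0
G(11) = mex({0, 2, 3}) = 1
G(12) = mex({0, 1, 3}) = 2
Observe that G(8)..G(12) = 0, 1, 0, 1, 2 repeats G(0)..G(4) = 0, 1, 0, 1, 2.
For k >= max(S) = 5, G(k) is determined by the previous 5 values G(k-5)..G(k-1); a window of 5 consecutive values has recurred shifted by 8, so by induction G(k + 8) = G(k) for all k >= 0: the sequence is periodic from the start with period 8.
One period: G(0..7) = 0, 1, 0, 1, 2, 3, 2, 3.
67 mod 8 = 3, so G(67) = G(3) = 1.

1


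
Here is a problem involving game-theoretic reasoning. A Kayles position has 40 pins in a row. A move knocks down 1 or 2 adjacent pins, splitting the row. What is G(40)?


Kayles: a move removes 1 or 2 adjacent pins from a contiguous row.
Removing pins from a row of k leaves two independent rows (a, b) with a + b = k - 1 (one pin) or a + b = k - 2 (two pins); an end removal gives a = 0.
By Sprague-Grundy, G(k) = mex{ G(a) XOR G(b) } over all these splits. G(0) = 0.
G(1): splits (0,0):0^0=0 -> mex({0}) = 1
G(2): splits (0,1):0^1=1 (0,0):0^0=0 -> mex({0, 1}) = 2
G(3): splits (0,2):0^2=2 (1,1):1^1=0 (0,1):0^1=1 -> mex({0, 1, 2}) = 3
G(4): splits (0,3):0^3=3 (1,2):1^2=3 (0,2):0^2=2 (1,1):1^1=0 -> mex({0, 2, 3}) = 1
G(5): splits (0,4):0^1=1 (1,3):1^3=2 (2,2):2^2=0 (0,3):0^3=3 (1,2):1^2=3 -> mex({0, 1, 2, 3}) = 4
G(6) = mex({0, 1, 2, 4}) = 3
G(7) = mex({0, 1, 3, 4, 5}) = 2
G(8) = mex({0, 2, 3, 5, 6}) = 1
G(9) = mex({0, 1, 2, 3, 6, 7}) = 4
G(10) = mex({0, 1, 3, 4, 5, 7}) = 2
G(11) = mex({0, 1, 2, 3, 4, 5}) = 6
G(12) = mex({0, 1, 2, 3, 5, 6, 7}) = 4
G(13) = mex({0, 2, 3, 4, 6, 7}) = 1
G(14) = mex({0, 1, 4, 5, 6, 7}) = 2
G(15) = mex({0, 1, 2, 3, 4, 5, 6}) = 7
G(16) = mex({0, 2, 3, 5, 6, 7}) = 1
G(17) = mex({0, 1, 2, 3, 5, 6, 7}) = 4
G(18) = mex({0, 1, 2, 4, 5, 6}) = 3
G(19) = mex({0, 1, 3, 4, 5, 7}) = 2
G(20) = mex({0, 2, 3, 4, 5, 6, 7}) = 1
G(21) = mex({0, 1, 2, 3, 5, 6, 7}) = 4
G(22) = mex({0, 1, 2, 3, 4, 5, 7}) = 6
G(23) = mex({0, 1, 2, 3, 4, 5, 6}) = 7
G(24) = mex({0, 1, 2, 3, 5, 6, 7}) = 4
G(25) = mex({0, 2, 3, 4, 6, 7}) = 1
G(26) = mex({0, 1, 3, 4, 5, 6, 7}) = 2
G(27) = mex({0, 1, 2, 3, 4, 5, 6, 7}) = 8
G(28) = mex({0, 1, 2, 3, 4, 6, 7, 8}) = 5
G(29) = mex({0, 1, 2, 3, 5, 6, 7, 8, 9}) = 4
G(30) = mex({0, 1, 2, 3, 4, 5, 6, 9, 10}) = 7
G(31) = mex({0, 1, 3, 4, 5, 7, 10, 11}) = 2
G(32) = mex({0, 2, 3, 4, 5, 6, 7, 9, 11}) = 1
G(33) = mex({0, 1, 2, 3, 4, 5, 6, 7, 9, 12}) = 8
G(34) = mex({0, 1, 2, 3, 4, 5, 7, 8, 11, 12}) = 6
G(35) = mex({0, 1, 2, 3, 4, 5, 6, 8, 9, 10, 11}) = 7
G(36) = mex({0, 1, 2, 3, 5, 6, 7, 9, 10}) = 4
G(37) = mex({0, 2, 3, 4, 6, 7, 9, 10, 11, 12}) = 1
G(38) = mex({0, 1, 3, 4, 5, 6, 7, 9, 10, 11, 12}) = 2
G(39) = mex({0, 1, 2, 4, 5, 6, 7, 9, 10, 12, 14}) = 3
G(40) = mex({0, 2, 3, 4, 6, 7, 11, 12, 14}) = 1
Therefore G(40) = 1.

1


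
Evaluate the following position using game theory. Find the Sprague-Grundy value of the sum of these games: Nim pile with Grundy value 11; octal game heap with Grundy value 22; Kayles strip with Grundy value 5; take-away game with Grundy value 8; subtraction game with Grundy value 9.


By the Sprague-Grundy theorem, the Grundy value of a sum of games is the XOR of individual Grundy values.
Nim pile: Grundy value = 11. Running XOR: 0 XOR 11 = 11
octal game heap: Grundy value = 22. Running XOR: 11 XOR 22 = 29
Kayles strip: Grundy value = 5. Running XOR: 29 XOR 5 = 24
take-away game: Grundy value = 8. Running XOR: 24 XOR 8 = 16
subtraction game: Grundy value = 9. Running XOR: 16 XOR 9 = 25
The combined Grundy value is 25.

25


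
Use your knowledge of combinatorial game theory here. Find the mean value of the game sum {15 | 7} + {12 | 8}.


G1 = {15 | 7}, G2 = {12 | 8}
Each is a switch {a | b} with numbers a > b; its mean value is (a + b)/2, and mean value is additive over game sums: m(G1 + G2) = m(G1) + m(G2).
Mean of G1 = (15 + (7))/2 = 22/2 = 11
Mean of G2 = (12 + (8))/2 = 20/2 = 10
Mean of G1 + G2 = 11 + 10 = 21

21


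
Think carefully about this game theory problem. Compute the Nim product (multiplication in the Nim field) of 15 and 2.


Nim multiplication is bilinear over XOR: (u XOR v) * w = (u*w) XOR (v*w).
So we split each operand into its bit components and XOR the pairwise Nim products.
15 = 1 + 2 + 4 + 8 (as XOR of powers of 2).
2 = 2 (as XOR of powers of 2).
Using the standard Nim-product table on single bits:
  2*2 = 3,   2*4 = 8,   2*8 = 12,
  4*4 = 6,   4*8 = 11,  8*8 = 13,
and  1*x = x (identity), k*l = l*k (commutative).
Pairwise Nim products:
  1 * 2 = 2
  2 * 2 = 3
  4 * 2 = 8
  8 * 2 = 12
XOR them: 2 XOR 3 XOR 8 XOR 12 = 5.
Result: 15 * 2 = 5 (in Nim).

5


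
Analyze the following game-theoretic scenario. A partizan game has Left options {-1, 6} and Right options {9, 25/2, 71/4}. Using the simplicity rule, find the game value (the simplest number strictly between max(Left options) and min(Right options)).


Left options: {-1, 6}, max = 6
Right options: {9, 25/2, 71/4}, min = 9
All options are numbers and max(Left) < min(Right), so by the simplicity theorem the value is the simplest (earliest-born) number strictly between 6 and 9.
Integers 7 through 8 all lie strictly between 6 and 9.
Among integers, the simplest (lowest birthday = smallest |n|; 0 is born on day 0, +-n on day n) is 7.
No non-integer in the interval can be simpler: if x is a non-integer in the interval, then floor(x) or ceil(x) also lies in the interval (the interval contains an integer), and both are proper prefixes of x's sign expansion, i.e. born earlier. So the game value is 7.
Game value = 7

7


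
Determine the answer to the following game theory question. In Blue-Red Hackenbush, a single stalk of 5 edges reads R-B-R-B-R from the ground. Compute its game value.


Edges (from ground): R-B-R-B-R
By Berlekamp's sign-expansion rule, a Blue-Red Hackenbush stalk has the value of the surreal number whose sign sequence is the edge sequence with B -> + and R -> -.
Sign sequence: -+-+-
Trace the sign expansion in the surreal number tree, starting from 0:
Edge 1: R (sign -) -> bounds (-inf, 0), value = -1
Edge 2: B (sign +) -> bounds (-1, 0), value = -1/2
Edge 3: R (sign -) -> bounds (-1, -1/2), value = -3/4
Edge 4: B (sign +) -> bounds (-3/4, -1/2), value = -5/8
Edge 5: R (sign -) -> bounds (-3/4, -5/8), value = -11/16
Game value = -11/16

-11/16


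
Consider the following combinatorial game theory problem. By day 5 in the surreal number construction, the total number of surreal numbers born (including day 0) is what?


Day 0: {|} = 0 is born. Count = 1.
Day n: the number of surreal numbers born by day n is 2^(n+1) - 1.
By day 0: 2^1 - 1 = 1
By day 1: 2^2 - 1 = 3
By day 2: 2^3 - 1 = 7
By day 3: 2^4 - 1 = 15
By day 4: 2^5 - 1 = 31
By day 5: 2^6 - 1 = 63
By day 5: 63 surreal numbers.

63


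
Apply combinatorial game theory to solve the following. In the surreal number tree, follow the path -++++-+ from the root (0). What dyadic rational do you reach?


Sign expansion: -++++-+
Rule: track bounds (lo, hi), initially (-inf, +inf). On '+', the current value becomes lo and we move to the simplest number in (value, hi): value + 1 if hi = +inf, otherwise the midpoint (value + hi)/2. On '-', the current value becomes hi and we move to value - 1 if lo = -inf, otherwise the midpoint (lo + value)/2.
Start at 0.
Step 1: sign = -, move left. Bounds: (-inf, 0). Value = -1
Step 2: sign = +, move right. Bounds: (-1, 0). Value = -1/2
Step 3: sign = +, move right. Bounds: (-1/2, 0). Value = -1/4
Step 4: sign = +, move right. Bounds: (-1/4, 0). Value = -1/8
Step 5: sign = +, move right. Bounds: (-1/8, 0). Value = -1/16
Step 6: sign = -, move left. Bounds: (-1/8, -1/16). Value = -3/32
Step 7: sign = +, move right. Bounds: (-3/32, -1/16). Value = -5/64
The surreal number with sign expansion -++++-+ is -5/64.

-5/64


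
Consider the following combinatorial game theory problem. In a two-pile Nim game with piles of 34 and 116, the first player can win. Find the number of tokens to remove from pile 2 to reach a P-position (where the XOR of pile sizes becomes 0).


Piles: 34 and 116
Current XOR: 34 XOR 116 = 86 (non-zero, so this is an N-position).
To make the XOR zero, we need to find a move that balances the piles.
For pile 2 (size 116): target = 116 XOR 86 = 34
We reduce pile 2 from 116 to 34.
Tokens removed: 116 - 34 = 82
Verification: 34 XOR 34 = 0

82


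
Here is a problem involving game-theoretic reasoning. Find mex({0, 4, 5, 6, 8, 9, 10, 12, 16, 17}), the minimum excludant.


Set = {0, 4, 5, 6, 8, 9, 10, 12, 16, 17}
0 is in the set.
1 is NOT in the set. This is the mex.
mex = 1

1


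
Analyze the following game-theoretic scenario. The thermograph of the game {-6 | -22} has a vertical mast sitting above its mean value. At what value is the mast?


Game = {-6 | -22}, a switch {a | b} with numbers a > b.
Its thermograph has left wall a - t and right wall b + t, which meet at t = (a - b)/2, where both equal (a + b)/2. So the mast (mean value) is at (a + b)/2.
Mean = (-6 + (-22))/2 = -28/2 = -14

-14


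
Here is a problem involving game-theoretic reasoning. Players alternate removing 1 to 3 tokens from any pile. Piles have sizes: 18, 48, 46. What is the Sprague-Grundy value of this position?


Subtraction set: {1, 2, 3}
For this subtraction set, G(n) = n mod 4 (period = max + 1 = 4).
Pile 1 (size 18): G(18) = 18 mod 4 = 2
Pile 2 (size 48): G(48) = 48 mod 4 = 0
Pile 3 (size 46): G(46) = 46 mod 4 = 2
Total Grundy value = XOR of all: 2 XOR 0 XOR 2 = 0

0


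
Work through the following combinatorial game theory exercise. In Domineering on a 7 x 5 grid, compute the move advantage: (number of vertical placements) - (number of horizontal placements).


Board is 7 x 5 (rows x cols).
Left (vertical) placements: (rows-1) * cols = 6 * 5 = 30
Right (horizontal) placements: rows * (cols-1) = 7 * 4 = 28
Advantage = Left - Right = 30 - 28 = 2

2


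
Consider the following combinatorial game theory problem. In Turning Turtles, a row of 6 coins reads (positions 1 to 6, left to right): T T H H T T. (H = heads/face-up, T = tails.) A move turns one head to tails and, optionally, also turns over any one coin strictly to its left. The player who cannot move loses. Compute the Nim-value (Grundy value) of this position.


Coins: T T H H T T
Key fact: a single head at position k behaves exactly like a Nim heap of size k (turning it to T and optionally flipping a coin at j < k corresponds to moving the heap from k to j, or to 0), and heads combine as a disjunctive sum (two heads at the same place would cancel, matching j XOR j = 0). So the Nim-value is the XOR of the 1-indexed positions of the heads.
Face-up positions (1-indexed): [3, 4]
XOR 0 with 3: 0 XOR 3 = 3
XOR 3 with 4: 3 XOR 4 = 7
Nim-value = 7

7


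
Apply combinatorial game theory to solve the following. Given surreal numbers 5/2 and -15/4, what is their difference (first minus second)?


x = 5/2, y = -15/4
Converting to common denominator: 4
x = 10/4, y = -15/4
x - y = 5/2 - -15/4 = 25/4

25/4


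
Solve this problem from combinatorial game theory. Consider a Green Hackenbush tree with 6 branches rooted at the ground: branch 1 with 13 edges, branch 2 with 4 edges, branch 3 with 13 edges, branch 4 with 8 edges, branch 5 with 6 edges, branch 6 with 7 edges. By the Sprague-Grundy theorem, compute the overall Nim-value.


The tree has 6 branches from the ground vertex.
In Green Hackenbush, the Nim-value of a simple path of length k is k.
Branch 1: length 13, Nim-value = 13
Branch 2: length 4, Nim-value = 4
Branch 3: length 13, Nim-value = 13
Branch 4: length 8, Nim-value = 8
Branch 5: length 6, Nim-value = 6
Branch 6: length 7, Nim-value = 7
Total Nim-value = XOR of all branch values:
0 XOR 13 = 13
13 XOR 4 = 9
9 XOR 13 = 4
4 XOR 8 = 12
12 XOR 6 = 10
10 XOR 7 = 13
Nim-value of the tree = 13

13


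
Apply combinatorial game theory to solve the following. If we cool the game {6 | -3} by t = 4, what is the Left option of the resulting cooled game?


Original game: {6 | -3} (a switch {a | b} with a > b).
Cooling by t (for t below the temperature (a - b)/2 = 9/2) taxes each move by t: {a | b} cooled by t is {a - t | b + t}.
Cooling amount: t = 4
Cooled Left option: 6 - 4 = 2
Cooled Right option: -3 + 4 = 1
Cooled game: {2 | 1}
Left option = 2

2


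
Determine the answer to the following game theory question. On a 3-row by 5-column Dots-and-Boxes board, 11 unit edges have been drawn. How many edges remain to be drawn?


Grid: 3 x 5 boxes, i.e. 4 rows and 6 columns of dots.
Horizontal edges: (rows + 1) * cols = 4 * 5 = 20
Vertical edges: rows * (cols + 1) = 3 * 6 = 18
Total edges: 20 + 18 = 38
Edges drawn: 11
Remaining: 38 - 11 = 27

27


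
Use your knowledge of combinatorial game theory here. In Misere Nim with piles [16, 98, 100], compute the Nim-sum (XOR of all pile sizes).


We need the XOR (exclusive or) of all pile sizes.
After XOR-ing pile 1 (size 16): 0 XOR 16 = 16
After XOR-ing pile 2 (size 98): 16 XOR 98 = 114
After XOR-ing pile 3 (size 100): 114 XOR 100 = 22
The Nim-value of this position is 22.

22


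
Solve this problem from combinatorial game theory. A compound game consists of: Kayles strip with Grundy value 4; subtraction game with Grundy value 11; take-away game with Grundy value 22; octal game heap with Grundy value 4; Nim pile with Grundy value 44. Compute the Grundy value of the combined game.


By the Sprague-Grundy theorem, the Grundy value of a sum of games is the XOR of individual Grundy values.
Kayles strip: Grundy value = 4. Running XOR: 0 XOR 4 = 4
subtraction game: Grundy value = 11. Running XOR: 4 XOR 11 = 15
take-away game: Grundy value = 22. Running XOR: 15 XOR 22 = 25
octal game heap: Grundy value = 4. Running XOR: 25 XOR 4 = 29
Nim pile: Grundy value = 44. Running XOR: 29 XOR 44 = 49
The combined Grundy value is 49.

49


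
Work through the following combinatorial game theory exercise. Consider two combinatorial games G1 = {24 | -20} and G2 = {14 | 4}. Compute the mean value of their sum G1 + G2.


G1 = {24 | -20}, G2 = {14 | 4}
Each is a switch {a | b} with numbers a > b; its mean value is (a + b)/2, and mean value is additive over game sums: m(G1 + G2) = m(G1) + m(G2).
Mean of G1 = (24 + (-20))/2 = 4/2 = 2
Mean of G2 = (14 + (4))/2 = 18/2 = 9
Mean of G1 + G2 = 2 + 9 = 11

11


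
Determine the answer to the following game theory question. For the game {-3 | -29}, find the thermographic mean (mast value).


Game = {-3 | -29}, a switch {a | b} with numbers a > b.
Its thermograph has left wall a - t and right wall b + t, which meet at t = (a - b)/2, where both equal (a + b)/2. So the mast (mean value) is at (a + b)/2.
Mean = (-3 + (-29))/2 = -32/2 = -16

-16


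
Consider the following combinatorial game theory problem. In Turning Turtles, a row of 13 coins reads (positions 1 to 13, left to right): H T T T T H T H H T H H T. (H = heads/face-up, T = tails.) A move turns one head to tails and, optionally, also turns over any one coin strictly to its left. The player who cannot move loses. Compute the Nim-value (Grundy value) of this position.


Coins: H T T T T H T H H T H H T
Key fact: a single head at position k behaves exactly like a Nim heap of size k (turning it to T and optionally flipping a coin at j < k corresponds to moving the heap from k to j, or to 0), and heads combine as a disjunctive sum (two heads at the same place would cancel, matching j XOR j = 0). So the Nim-value is the XOR of the 1-indexed positions of the heads.
Face-up positions (1-indexed): [1, 6, 8, 9, 11, 12]
XOR 0 with 1: 0 XOR 1 = 1
XOR 1 with 6: 1 XOR 6 = 7
XOR 7 with 8: 7 XOR 8 = 15
XOR 15 with 9: 15 XOR 9 = 6
XOR 6 with 11: 6 XOR 11 = 13
XOR 13 with 12: 13 XOR 12 = 1
Nim-value = 1

1


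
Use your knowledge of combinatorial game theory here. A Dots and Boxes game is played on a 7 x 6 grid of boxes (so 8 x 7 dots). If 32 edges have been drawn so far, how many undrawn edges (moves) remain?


Grid: 7 x 6 boxes, i.e. 8 rows and 7 columns of dots.
Horizontal edges: (rows + 1) * cols = 8 * 6 = 48
Vertical edges: rows * (cols + 1) = 7 * 7 = 49
Total edges: 48 + 49 = 97
Edges drawn: 32
Remaining: 97 - 32 = 65

65


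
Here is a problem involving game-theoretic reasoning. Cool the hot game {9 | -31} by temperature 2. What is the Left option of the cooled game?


Original game: {9 | -31} (a switch {a | b} with a > b).
Cooling by t (for t below the temperature (a - b)/2 = 20) taxes each move by t: {a | b} cooled by t is {a - t | b + t}.
Cooling amount: t = 2
Cooled Left option: 9 - 2 = 7
Cooled Right option: -31 + 2 = -29
Cooled game: {7 | -29}
Left option = 7

7


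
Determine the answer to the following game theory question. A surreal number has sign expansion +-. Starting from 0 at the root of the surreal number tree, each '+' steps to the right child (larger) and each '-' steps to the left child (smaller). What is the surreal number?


Sign expansion: +-
Rule: track bounds (lo, hi), initially (-inf, +inf). On '+', the current value becomes lo and we move to the simplest number in (value, hi): value + 1 if hi = +inf, otherwise the midpoint (value + hi)/2. On '-', the current value becomes hi and we move to value - 1 if lo = -inf, otherwise the midpoint (lo + value)/2.
Start at 0.
Step 1: sign = +, move right. Bounds: (0, +inf). Value = 1
Step 2: sign = -, move left. Bounds: (0, 1). Value = 1/2
The surreal number with sign expansion +- is 1/2.

1/2


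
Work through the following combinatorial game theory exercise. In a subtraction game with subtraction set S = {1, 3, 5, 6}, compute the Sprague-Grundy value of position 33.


The subtraction set is S = {1, 3, 5, 6}.
G(k) = mex{ G(k - s) : s in S, s <= k }. We compute iteratively: G(0) = 0.
G(1) = mex({0}) = 1
G(2) = mex({1}) = 0
G(3) = mex({0}) = 1
G(4) = mex({1}) = 0
G(5) = mex({0}) = 1
G(6) = mex({0, 1}) = 2
G(7) = mex({0, 1, 2}) = 3
G(8) = mex({0, 1, 3}) = 2
G(9) = mex({0, 1, 2}) = 3
G(10) = mex({0, 1, 3}) = 2
G(11) = mex({1, 2}) = 0
G(12) = mex({0, 2, 3}) = 1
G(13) = mex({1, 2, 3}) = 0
G(14) = mex({0, 2, 3}) = 1
G(15) = mex({1, 2, 3}) = 0
G(16) = mex({0, 2}) = 1
Observe that G(11)..G(16) = 0, 1, 0, 1, 0, 1 repeats G(0)..G(5) = 0, 1, 0, 1, 0, 1.
For k >= max(S) = 6, G(k) is determined by the previous 6 values G(k-6)..G(k-1); a window of 6 consecutive values has recurred shifted by 11, so by induction G(k + 11) = G(k) for all k >= 0: the sequence is periodic from the start with period 11.
One period: G(0..10) = 0, 1, 0, 1, 0, 1, 2, 3, 2, 3, 2.
33 mod 11 = 0, so G(33) = G(0) = 0.

0


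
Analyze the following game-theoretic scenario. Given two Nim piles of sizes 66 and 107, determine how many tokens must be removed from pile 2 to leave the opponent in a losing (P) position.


Piles: 66 and 107
Current XOR: 66 XOR 107 = 41 (non-zero, so this is an N-position).
To make the XOR zero, we need to find a move that balances the piles.
For pile 2 (size 107): target = 107 XOR 41 = 66
We reduce pile 2 from 107 to 66.
Tokens removed: 107 - 66 = 41
Verification: 66 XOR 66 = 0

41


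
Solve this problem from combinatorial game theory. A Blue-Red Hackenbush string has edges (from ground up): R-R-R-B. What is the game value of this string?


Edges (from ground): R-R-R-B
By Berlekamp's sign-expansion rule, a Blue-Red Hackenbush stalk has the value of the surreal number whose sign sequence is the edge sequence with B -> + and R -> -.
Sign sequence: ---+
Trace the sign expansion in the surreal number tree, starting from 0:
Edge 1: R (sign -) -> bounds (-inf, 0), value = -1
Edge 2: R (sign -) -> bounds (-inf, -1), value = -2
Edge 3: R (sign -) -> bounds (-inf, -2), value = -3
Edge 4: B (sign +) -> bounds (-3, -2), value = -5/2
Game value = -5/2

-5/2


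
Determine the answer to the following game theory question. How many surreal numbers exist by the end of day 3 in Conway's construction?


Day 0: {|} = 0 is born. Count = 1.
Day n: the number of surreal numbers born by day n is 2^(n+1) - 1.
By day 0: 2^1 - 1 = 1
By day 1: 2^2 - 1 = 3
By day 2: 2^3 - 1 = 7
By day 3: 2^4 - 1 = 15
By day 3: 15 surreal numbers.

15


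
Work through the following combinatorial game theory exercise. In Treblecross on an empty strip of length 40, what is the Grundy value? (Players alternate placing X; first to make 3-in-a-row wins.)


Treblecross: place X on empty cells; 3-in-a-row wins.
Playing within two cells of an existing X lets the opponent win at once, so sensible play treats the cells i-2..i+2 around each X as dead. The player left with no safe cell loses, so this is a normal-play take-away game on strips of safe cells.
Placing X at cell i (0-indexed) of a strip of k safe cells leaves independent strips of sizes max(0, i-2) and max(0, k-i-3). Hence G(k) = mex{ G(max(0,i-2)) XOR G(max(0,k-i-3)) : 0 <= i < k }, with G(0) = 0.
G(1): splits (0,0):0^0=0 -> mex({0}) = 1
G(2): splits (0,0):0^0=0 -> mex({0}) = 1
G(3): splits (0,0):0^0=0 -> mex({0}) = 1
G(4): splits (0,1):0^1=1 (0,0):0^0=0 -> mex({0, 1}) = 2
G(5): splits (0,2):0^1=1 (0,1):0^1=1 (0,0):0^0=0 -> mex({0, 1}) = 2
G(6) = mex({1}) = 0
G(7) = mex({0, 1, 2}) = 3
G(8) = mex({0, 1, 2}) = 3
G(9) = mex({0, 2}) = 1
G(10) = mex({0, 2, 3}) = 1
G(11) = mex({0, 3}) = 1
G(12) = mex({1, 3}) = 0
G(13) = mex({0, 1, 2, 3}) = 4
G(14) = mex({0, 1, 2}) = 3
G(15) = mex({0, 1, 2}) = 3
G(16) = mex({0, 1, 2, 4}) = 3
G(17) = mex({0, 1, 3, 4}) = 2
G(18) = mex({0, 1, 3, 4}) = 2
G(19) = mex({0, 1, 3, 5}) = 2
G(20) = mex({0, 1, 2, 3, 5}) = 4
G(21) = mex({0, 1, 2, 3, 5}) = 4
G(22) = mex({1, 2, 6}) = 0
G(23) = mex({0, 1, 2, 3, 4, 6}) = 5
G(24) = mex({0, 1, 2, 3, 4}) = 5
G(25) = mex({0, 1, 3, 4, 7}) = 2
G(26) = mex({0, 1, 3, 4, 5, 7}) = 2
G(27) = mex({0, 1, 3, 5}) = 2
G(28) = mex({0, 1, 2, 5}) = 3
G(29) = mex({0, 1, 2, 4, 5, 6}) = 3
G(30) = mex({1, 2, 4, 6}) = 0
G(31) = mex({0, 1, 2, 3, 4, 6}) = 5
G(32) = mex({1, 2, 3, 4, 7}) = 0
G(33) = mex({0, 3, 7}) = 1
G(34) = mex({0, 2, 3, 5, 7}) = 1
G(35) = mex({0, 2, 3, 5, 6}) = 1
G(36) = mex({0, 1, 2, 5, 6}) = 3
G(37) = mex({0, 1, 2, 4, 5, 6}) = 3
G(38) = mex({0, 1, 2, 4}) = 3
G(39) = mex({0, 1, 2, 3, 4, 7}) = 5
G(40) = mex({0, 1, 2, 3, 4, 5, 7}) = 6
Therefore G(40) = 6.

6


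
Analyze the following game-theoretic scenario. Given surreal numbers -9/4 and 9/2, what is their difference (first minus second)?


x = -9/4, y = 9/2
Converting to common denominator: 4
x = -9/4, y = 18/4
x - y = -9/4 - 9/2 = -27/4

-27/4


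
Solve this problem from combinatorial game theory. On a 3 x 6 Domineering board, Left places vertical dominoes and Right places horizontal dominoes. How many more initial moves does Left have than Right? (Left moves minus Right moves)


Board is 3 x 6 (rows x cols).
Left (vertical) placements: (rows-1) * cols = 2 * 6 = 12
Right (horizontal) placements: rows * (cols-1) = 3 * 5 = 15
Advantage = Left - Right = 12 - 15 = -3

-3


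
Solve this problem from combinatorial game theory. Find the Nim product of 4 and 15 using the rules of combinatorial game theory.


Nim multiplication is bilinear over XOR: (u XOR v) * w = (u*w) XOR (v*w).
So we split each operand into its bit components and XOR the pairwise Nim products.
4 = 4 (as XOR of powers of 2).
15 = 1 + 2 + 4 + 8 (as XOR of powers of 2).
Using the standard Nim-product table on single bits:
  2*2 = 3,   2*4 = 8,   2*8 = 12,
  4*4 = 6,   4*8 = 11,  8*8 = 13,
and  1*x = x (identity), k*l = l*k (commutative).
Pairwise Nim products:
  4 * 1 = 4
  4 * 2 = 8
  4 * 4 = 6
  4 * 8 = 11
XOR them: 4 XOR 8 XOR 6 XOR 11 = 1.
Result: 4 * 15 = 1 (in Nim).

1


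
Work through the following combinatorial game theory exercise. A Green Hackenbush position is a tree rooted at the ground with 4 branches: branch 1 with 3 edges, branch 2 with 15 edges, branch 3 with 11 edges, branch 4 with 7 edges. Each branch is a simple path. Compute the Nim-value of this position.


The tree has 4 branches from the ground vertex.
In Green Hackenbush, the Nim-value of a simple path of length k is k.
Branch 1: length 3, Nim-value = 3
Branch 2: length 15, Nim-value = 15
Branch 3: length 11, Nim-value = 11
Branch 4: length 7, Nim-value = 7
Total Nim-value = XOR of all branch values:
0 XOR 3 = 3
3 XOR 15 = 12
12 XOR 11 = 7
7 XOR 7 = 0
Nim-value of the tree = 0

0


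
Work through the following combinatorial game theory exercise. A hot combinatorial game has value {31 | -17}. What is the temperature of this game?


The game is {31 | -17}, a switch {a | b} with numbers a > b.
Cooling {a | b} by t gives {a - t | b + t}, which stops being hot when a - t = b + t, i.e. at t = (a - b)/2. So the temperature of a switch is (a - b)/2.
Temperature = (Left option - Right option) / 2
= (31 - (-17)) / 2
= 48 / 2
= 24

24


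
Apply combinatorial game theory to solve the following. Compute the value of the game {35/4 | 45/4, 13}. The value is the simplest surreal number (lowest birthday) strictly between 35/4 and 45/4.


Left options: {35/4}, max = 35/4
Right options: {45/4, 13}, min = 45/4
All options are numbers and max(Left) < min(Right), so by the simplicity theorem the value is the simplest (earliest-born) number strictly between 35/4 and 45/4.
Integers 9 through 11 all lie strictly between 35/4 and 45/4.
Among integers, the simplest (lowest birthday = smallest |n|; 0 is born on day 0, +-n on day n) is 9.
No non-integer in the interval can be simpler: if x is a non-integer in the interval, then floor(x) or ceil(x) also lies in the interval (the interval contains an integer), and both are proper prefixes of x's sign expansion, i.e. born earlier. So the game value is 9.
Game value = 9

9


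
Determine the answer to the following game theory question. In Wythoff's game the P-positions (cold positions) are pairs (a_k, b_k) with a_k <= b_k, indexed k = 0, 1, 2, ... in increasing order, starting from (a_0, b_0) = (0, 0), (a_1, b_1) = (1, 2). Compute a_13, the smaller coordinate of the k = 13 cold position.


By Wythoff's theorem, a_k = floor(k * phi) and b_k = floor(k * phi^2) = a_k + k, where phi = (1 + sqrt(5))/2 is the golden ratio.
phi = (1 + sqrt(5))/2 = 1.618034
k = 13
k * phi = 13 * 1.618034 = 21.034442
a_13 = floor(k * phi) = 21

21


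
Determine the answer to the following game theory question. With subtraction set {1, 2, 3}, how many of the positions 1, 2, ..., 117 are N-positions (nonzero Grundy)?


Subtraction set S = {1, 2, 3}, so G(n) = n mod 4.
G(n) = 0 when n is a multiple of 4.
Multiples of 4 in [1, 117]: 29
N-positions (nonzero Grundy) = 117 - 29 = 88

88


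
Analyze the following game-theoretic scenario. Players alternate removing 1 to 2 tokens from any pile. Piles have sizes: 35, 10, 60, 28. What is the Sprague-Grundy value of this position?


Subtraction set: {1, 2}
For this subtraction set, G(n) = n mod 3 (period = max + 1 = 3).
Pile 1 (size 35): G(35) = 35 mod 3 = 2
Pile 2 (size 10): G(10) = 10 mod 3 = 1
Pile 3 (size 60): G(60) = 60 mod 3 = 0
Pile 4 (size 28): G(28) = 28 mod 3 = 1
Total Grundy value = XOR of all: 2 XOR 1 XOR 0 XOR 1 = 2

2


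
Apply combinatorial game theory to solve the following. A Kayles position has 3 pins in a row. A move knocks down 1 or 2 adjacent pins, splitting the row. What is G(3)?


Kayles: a move removes 1 or 2 adjacent pins from a contiguous row.
Removing pins from a row of k leaves two independent rows (a, b) with a + b = k - 1 (one pin) or a + b = k - 2 (two pins); an end removal gives a = 0.
By Sprague-Grundy, G(k) = mex{ G(a) XOR G(b) } over all these splits. G(0) = 0.
G(1): splits (0,0):0^0=0 -> mex({0}) = 1
G(2): splits (0,1):0^1=1 (0,0):0^0=0 -> mex({0, 1}) = 2
G(3): splits (0,2):0^2=2 (1,1):1^1=0 (0,1):0^1=1 -> mex({0, 1, 2}) = 3
Therefore G(3) = 3.

3


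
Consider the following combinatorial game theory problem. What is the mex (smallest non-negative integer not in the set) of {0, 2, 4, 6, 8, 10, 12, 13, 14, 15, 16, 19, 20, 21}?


Set = {0, 2, 4, 6, 8, 10, 12, 13, 14, 15, 16, 19, 20, 21}
0 is in the set.
1 is NOT in the set. This is the mex.
mex = 1

1


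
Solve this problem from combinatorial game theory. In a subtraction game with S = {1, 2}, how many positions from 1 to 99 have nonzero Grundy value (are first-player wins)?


Subtraction set S = {1, 2}, so G(n) = n mod 3.
G(n) = 0 when n is a multiple of 3.
Multiples of 3 in [1, 99]: 33
N-positions (nonzero Grundy) = 99 - 33 = 66

66


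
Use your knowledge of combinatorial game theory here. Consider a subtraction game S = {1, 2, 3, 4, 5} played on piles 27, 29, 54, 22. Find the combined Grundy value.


Subtraction set: {1, 2, 3, 4, 5}
For this subtraction set, G(n) = n mod 6 (period = max + 1 = 6).
Pile 1 (size 27): G(27) = 27 mod 6 = 3
Pile 2 (size 29): G(29) = 29 mod 6 = 5
Pile 3 (size 54): G(54) = 54 mod 6 = 0
Pile 4 (size 22): G(22) = 22 mod 6 = 4
Total Grundy value = XOR of all: 3 XOR 5 XOR 0 XOR 4 = 2

2


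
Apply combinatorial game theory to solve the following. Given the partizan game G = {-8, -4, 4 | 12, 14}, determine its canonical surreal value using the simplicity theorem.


Left options: {-8, -4, 4}, max = 4
Right options: {12, 14}, min = 12
All options are numbers and max(Left) < min(Right), so by the simplicity theorem the value is the simplest (earliest-born) number strictly between 4 and 12.
Integers 5 through 11 all lie strictly between 4 and 12.
Among integers, the simplest (lowest birthday = smallest |n|; 0 is born on day 0, +-n on day n) is 5.
No non-integer in the interval can be simpler: if x is a non-integer in the interval, then floor(x) or ceil(x) also lies in the interval (the interval contains an integer), and both are proper prefixes of x's sign expansion, i.e. born earlier. So the game value is 5.
Game value = 5

5


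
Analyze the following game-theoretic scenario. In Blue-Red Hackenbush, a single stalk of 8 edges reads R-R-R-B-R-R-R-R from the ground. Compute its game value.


Edges (from ground): R-R-R-B-R-R-R-R
By Berlekamp's sign-expansion rule, a Blue-Red Hackenbush stalk has the value of the surreal number whose sign sequence is the edge sequence with B -> + and R -> -.
Sign sequence: ---+----
Trace the sign expansion in the surreal number tree, starting from 0:
Edge 1: R (sign -) -> bounds (-inf, 0), value = -1
Edge 2: R (sign -) -> bounds (-inf, -1), value = -2
Edge 3: R (sign -) -> bounds (-inf, -2), value = -3
Edge 4: B (sign +) -> bounds (-3, -2), value = -5/2
Edge 5: R (sign -) -> bounds (-3, -5/2), value = -11/4
Edge 6: R (sign -) -> bounds (-3, -11/4), value = -23/8
Edge 7: R (sign -) -> bounds (-3, -23/8), value = -47/16
Edge 8: R (sign -) -> bounds (-3, -47/16), value = -95/32
Game value = -95/32

-95/32


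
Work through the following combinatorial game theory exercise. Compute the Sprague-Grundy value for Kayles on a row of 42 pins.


Kayles: a move removes 1 or 2 adjacent pins from a contiguous row.
Removing pins from a row of k leaves two independent rows (a, b) with a + b = k - 1 (one pin) or a + b = k - 2 (two pins); an end removal gives a = 0.
By Sprague-Grundy, G(k) = mex{ G(a) XOR G(b) } over all these splits. G(0) = 0.
G(1): splits (0,0):0^0=0 -> mex({0}) = 1
G(2): splits (0,1):0^1=1 (0,0):0^0=0 -> mex({0, 1}) = 2
G(3): splits (0,2):0^2=2 (1,1):1^1=0 (0,1):0^1=1 -> mex({0, 1, 2}) = 3
G(4): splits (0,3):0^3=3 (1,2):1^2=3 (0,2):0^2=2 (1,1):1^1=0 -> mex({0, 2, 3}) = 1
G(5): splits (0,4):0^1=1 (1,3):1^3=2 (2,2):2^2=0 (0,3):0^3=3 (1,2):1^2=3 -> mex({0, 1, 2, 3}) = 4
G(6) = mex({0, 1, 2, 4}) = 3
G(7) = mex({0, 1, 3, 4, 5}) = 2
G(8) = mex({0, 2, 3, 5, 6}) = 1
G(9) = mex({0, 1, 2, 3, 6, 7}) = 4
G(10) = mex({0, 1, 3, 4, 5, 7}) = 2
G(11) = mex({0, 1, 2, 3, 4, 5}) = 6
G(12) = mex({0, 1, 2, 3, 5, 6, 7}) = 4
G(13) = mex({0, 2, 3, 4, 6, 7}) = 1
G(14) = mex({0, 1, 4, 5, 6, 7}) = 2
G(15) = mex({0, 1, 2, 3, 4, 5, 6}) = 7
G(16) = mex({0, 2, 3, 5, 6, 7}) = 1
G(17) = mex({0, 1, 2, 3, 5, 6, 7}) = 4
G(18) = mex({0, 1, 2, 4, 5, 6}) = 3
G(19) = mex({0, 1, 3, 4, 5, 7}) = 2
G(20) = mex({0, 2, 3, 4, 5, 6, 7}) = 1
G(21) = mex({0, 1, 2, 3, 5, 6, 7}) = 4
G(22) = mex({0, 1, 2, 3, 4, 5, 7}) = 6
G(23) = mex({0, 1, 2, 3, 4, 5, 6}) = 7
G(24) = mex({0, 1, 2, 3, 5, 6, 7}) = 4
G(25) = mex({0, 2, 3, 4, 6, 7}) = 1
G(26) = mex({0, 1, 3, 4, 5, 6, 7}) = 2
G(27) = mex({0, 1, 2, 3, 4, 5, 6, 7}) = 8
G(28) = mex({0, 1, 2, 3, 4, 6, 7, 8}) = 5
G(29) = mex({0, 1, 2, 3, 5, 6, 7, 8, 9}) = 4
G(30) = mex({0, 1, 2, 3, 4, 5, 6, 9, 10}) = 7
G(31) = mex({0, 1, 3, 4, 5, 7, 10, 11}) = 2
G(32) = mex({0, 2, 3, 4, 5, 6, 7, 9, 11}) = 1
G(33) = mex({0, 1, 2, 3, 4, 5, 6, 7, 9, 12}) = 8
G(34) = mex({0, 1, 2, 3, 4, 5, 7, 8, 11, 12}) = 6
G(35) = mex({0, 1, 2, 3, 4, 5, 6, 8, 9, 10, 11}) = 7
G(36) = mex({0, 1, 2, 3, 5, 6, 7, 9, 10}) = 4
G(37) = mex({0, 2, 3, 4, 6, 7, 9, 10, 11, 12}) = 1
G(38) = mex({0, 1, 3, 4, 5, 6, 7, 9, 10, 11, 12}) = 2
G(39) = mex({0, 1, 2, 4, 5, 6, 7, 9, 10, 12, 14}) = 3
G(40) = mex({0, 2, 3, 4, 6, 7, 11, 12, 14}) = 1
G(41) = mex({0, 1, 2, 3, 5, 6, 7, 9, 10, 11, 12}) = 4
G(42) = mex({0, 1, 2, 3, 4, 5, 6, 9, 10}) = 7
Therefore G(42) = 7.

7


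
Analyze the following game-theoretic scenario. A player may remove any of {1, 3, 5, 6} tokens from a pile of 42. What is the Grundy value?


The subtraction set is S = {1, 3, 5, 6}.
G(k) = mex{ G(k - s) : s in S, s <= k }. We compute iteratively: G(0) = 0.
G(1) = mex({0}) = 1
G(2) = mex({1}) = 0
G(3) = mex({0}) = 1
G(4) = mex({1}) = 0
G(5) = mex({0}) = 1
G(6) = mex({0, 1}) = 2
G(7) = mex({0, 1, 2}) = 3
G(8) = mex({0, 1, 3}) = 2
G(9) = mex({0, 1, 2}) = 3
G(10) = mex({0, 1, 3}) = 2
G(11) = mex({1, 2}) = 0
G(12) = mex({0, 2, 3}) = 1
G(13) = mex({1, 2, 3}) = 0
G(14) = mex({0, 2, 3}) = 1
G(15) = mex({1, 2, 3}) = 0
G(16) = mex({0, 2}) = 1
Observe that G(11)..G(16) = 0, 1, 0, 1, 0, 1 repeats G(0)..G(5) = 0, 1, 0, 1, 0, 1.
For k >= max(S) = 6, G(k) is determined by the previous 6 values G(k-6)..G(k-1); a window of 6 consecutive values has recurred shifted by 11, so by induction G(k + 11) = G(k) for all k >= 0: the sequence is periodic from the start with period 11.
One period: G(0..10) = 0, 1, 0, 1, 0, 1, 2, 3, 2, 3, 2.
42 mod 11 = 9, so G(42) = G(9) = 3.

3


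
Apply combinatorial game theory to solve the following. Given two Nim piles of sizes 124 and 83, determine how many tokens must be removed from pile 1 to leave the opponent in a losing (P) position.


Piles: 124 and 83
Current XOR: 124 XOR 83 = 47 (non-zero, so this is an N-position).
To make the XOR zero, we need to find a move that balances the piles.
For pile 1 (size 124): target = 124 XOR 47 = 83
We reduce pile 1 from 124 to 83.
Tokens removed: 124 - 83 = 41
Verification: 83 XOR 83 = 0

41


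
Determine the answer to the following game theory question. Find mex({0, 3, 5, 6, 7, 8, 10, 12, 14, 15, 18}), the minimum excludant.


Set = {0, 3, 5, 6, 7, 8, 10, 12, 14, 15, 18}
0 is in the set.
1 is NOT in the set. This is the mex.
mex = 1

1


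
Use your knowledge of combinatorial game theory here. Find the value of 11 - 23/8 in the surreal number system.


x = 11, y = 23/8
Converting to common denominator: 8
x = 88/8, y = 23/8
x - y = 11 - 23/8 = 65/8

65/8


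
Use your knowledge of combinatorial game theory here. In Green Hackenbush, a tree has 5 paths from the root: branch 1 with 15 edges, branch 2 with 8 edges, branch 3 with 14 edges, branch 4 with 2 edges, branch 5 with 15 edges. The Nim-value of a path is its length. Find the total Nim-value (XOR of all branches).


The tree has 5 branches from the ground vertex.
In Green Hackenbush, the Nim-value of a simple path of length k is k.
Branch 1: length 15, Nim-value = 15
Branch 2: length 8, Nim-value = 8
Branch 3: length 14, Nim-value = 14
Branch 4: length 2, Nim-value = 2
Branch 5: length 15, Nim-value = 15
Total Nim-value = XOR of all branch values:
0 XOR 15 = 15
15 XOR 8 = 7
7 XOR 14 = 9
9 XOR 2 = 11
11 XOR 15 = 4
Nim-value of the tree = 4

4


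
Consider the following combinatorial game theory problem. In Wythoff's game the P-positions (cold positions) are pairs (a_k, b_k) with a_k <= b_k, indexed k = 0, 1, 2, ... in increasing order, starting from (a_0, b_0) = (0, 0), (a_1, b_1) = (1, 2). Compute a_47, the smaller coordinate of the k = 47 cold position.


By Wythoff's theorem, a_k = floor(k * phi) and b_k = floor(k * phi^2) = a_k + k, where phi = (1 + sqrt(5))/2 is the golden ratio.
phi = (1 + sqrt(5))/2 = 1.618034
k = 47
k * phi = 47 * 1.618034 = 76.047597
a_47 = floor(k * phi) = 76

76


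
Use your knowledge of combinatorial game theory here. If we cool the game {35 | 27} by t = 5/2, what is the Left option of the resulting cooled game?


Original game: {35 | 27} (a switch {a | b} with a > b).
Cooling by t (for t below the temperature (a - b)/2 = 4) taxes each move by t: {a | b} cooled by t is {a - t | b + t}.
Cooling amount: t = 5/2
Cooled Left option: 35 - 5/2 = 65/2
Cooled Right option: 27 + 5/2 = 59/2
Cooled game: {65/2 | 59/2}
Left option = 65/2

65/2


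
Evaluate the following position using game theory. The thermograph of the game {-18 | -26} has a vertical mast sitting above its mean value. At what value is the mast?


Game = {-18 | -26}, a switch {a | b} with numbers a > b.
Its thermograph has left wall a - t and right wall b + t, which meet at t = (a - b)/2, where both equal (a + b)/2. So the mast (mean value) is at (a + b)/2.
Mean = (-18 + (-26))/2 = -44/2 = -22

-22


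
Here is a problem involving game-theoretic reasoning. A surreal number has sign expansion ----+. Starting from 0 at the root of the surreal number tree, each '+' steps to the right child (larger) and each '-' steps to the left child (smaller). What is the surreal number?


Sign expansion: ----+
Rule: track bounds (lo, hi), initially (-inf, +inf). On '+', the current value becomes lo and we move to the simplest number in (value, hi): value + 1 if hi = +inf, otherwise the midpoint (value + hi)/2. On '-', the current value becomes hi and we move to value - 1 if lo = -inf, otherwise the midpoint (lo + value)/2.
Start at 0.
Step 1: sign = -, move left. Bounds: (-inf, 0). Value = -1
Step 2: sign = -, move left. Bounds: (-inf, -1). Value = -2
Step 3: sign = -, move left. Bounds: (-inf, -2). Value = -3
Step 4: sign = -, move left. Bounds: (-inf, -3). Value = -4
Step 5: sign = +, move right. Bounds: (-4, -3). Value = -7/2
The surreal number with sign expansion ----+ is -7/2.

-7/2


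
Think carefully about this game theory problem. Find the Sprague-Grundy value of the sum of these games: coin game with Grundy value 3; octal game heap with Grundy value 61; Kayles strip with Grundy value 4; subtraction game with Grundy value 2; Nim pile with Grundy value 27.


By the Sprague-Grundy theorem, the Grundy value of a sum of games is the XOR of individual Grundy values.
coin game: Grundy value = 3. Running XOR: 0 XOR 3 = 3
octal game heap: Grundy value = 61. Running XOR: 3 XOR 61 = 62
Kayles strip: Grundy value = 4. Running XOR: 62 XOR 4 = 58
subtraction game: Grundy value = 2. Running XOR: 58 XOR 2 = 56
Nim pile: Grundy value = 27. Running XOR: 56 XOR 27 = 35
The combined Grundy value is 35.

35


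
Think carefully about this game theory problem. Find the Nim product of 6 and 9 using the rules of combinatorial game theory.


Nim multiplication is bilinear over XOR: (u XOR v) * w = (u*w) XOR (v*w).
So we split each operand into its bit components and XOR the pairwise Nim products.
6 = 2 + 4 (as XOR of powers of 2).
9 = 1 + 8 (as XOR of powers of 2).
Using the standard Nim-product table on single bits:
  2*2 = 3,   2*4 = 8,   2*8 = 12,
  4*4 = 6,   4*8 = 11,  8*8 = 13,
and  1*x = x (identity), k*l = l*k (commutative).
Pairwise Nim products:
  2 * 1 = 2
  2 * 8 = 12
  4 * 1 = 4
  4 * 8 = 11
XOR them: 2 XOR 12 XOR 4 XOR 11 = 1.
Result: 6 * 9 = 1 (in Nim).

1
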